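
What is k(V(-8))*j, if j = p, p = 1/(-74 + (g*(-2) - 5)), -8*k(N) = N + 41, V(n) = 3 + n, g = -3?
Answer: 9/146 ≈ 0.061644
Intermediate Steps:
k(N) = -41/8 - N/8 (k(N) = -(N + 41)/8 = -(41 + N)/8 = -41/8 - N/8)
p = -1/73 (p = 1/(-74 + (-3*(-2) - 5)) = 1/(-74 + (6 - 5)) = 1/(-74 + 1) = 1/(-73) = -1/73 ≈ -0.013699)
j = -1/73 ≈ -0.013699
k(V(-8))*j = (-41/8 - (3 - 8)/8)*(-1/73) = (-41/8 - ⅛*(-5))*(-1/73) = (-41/8 + 5/8)*(-1/73) = -9/2*(-1/73) = 9/146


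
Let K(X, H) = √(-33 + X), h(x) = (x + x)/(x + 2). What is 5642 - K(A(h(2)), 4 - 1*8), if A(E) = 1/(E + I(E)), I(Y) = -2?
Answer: 5642 - I*√34 ≈ 5642.0 - 5.831*I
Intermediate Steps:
h(x) = 2*x/(2 + x) (h(x) = (2*x)/(2 + x) = 2*x/(2 + x))
A(E) = 1/(-2 + E) (A(E) = 1/(E - 2) = 1/(-2 + E))
5642 - K(A(h(2)), 4 - 1*8) = 5642 - √(-33 + 1/(-2 + 2*2/(2 + 2))) = 5642 - √(-33 + 1/(-2 + 2*2/4)) = 5642 - √(-33 + 1/(-2 + 2*2*(¼))) = 5642 - √(-33 + 1/(-2 + 1)) = 5642 - √(-33 + 1/(-1)) = 5642 - √(-33 - 1) = 5642 - √(-34) = 5642 - I*√34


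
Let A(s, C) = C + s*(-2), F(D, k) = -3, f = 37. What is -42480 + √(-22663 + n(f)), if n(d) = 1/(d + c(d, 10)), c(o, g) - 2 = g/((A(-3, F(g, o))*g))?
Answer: -42480 + I*√315559258/118 ≈ -42480.0 + 150.54*I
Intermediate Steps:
A(s, C) = C - 2*s
c(o, g) = 7/3 (c(o, g) = 2 + g/(((-3 - 2*(-3))*g)) = 2 + g/(((-3 + 6)*g)) = 2 + g/((3*g)) = 2 + g*(1/(3*g)) = 2 + ⅓ = 7/3)
n(d) = 1/(7/3 + d) (n(d) = 1/(d + 7/3) = 1/(7/3 + d))
-42480 + √(-22663 + n(f)) = -42480 + √(-22663 + 3/(7 + 3*37)) = -42480 + √(-22663 + 3/(7 + 111)) = -42480 + √(-22663 + 3/118) = -42480 + √(-2674231/118) = -42480 + I*√315559258/118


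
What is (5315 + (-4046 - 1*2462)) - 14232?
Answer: -15425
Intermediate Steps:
(5315 + (-4046 - 1*2462)) - 14232 = (5315 + (-4046 - 2462)) - 14232 = (5315 - 6508) - 14232 = -1193 - 14232 = -15425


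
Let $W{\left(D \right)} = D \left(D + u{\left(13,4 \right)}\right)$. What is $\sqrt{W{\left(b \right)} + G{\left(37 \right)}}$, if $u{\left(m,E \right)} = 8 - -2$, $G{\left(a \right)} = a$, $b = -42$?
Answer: $\sqrt{1381} \approx 37.162$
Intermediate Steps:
$u{\left(m,E \right)} = 10$ ($u{\left(m,E \right)} = 8 + 2 = 10$)
$W{\left(D \right)} = D \left(10 + D\right)$ ($W{\left(D \right)} = D \left(D + 10\right) = D \left(10 + D\right)$)
$\sqrt{W{\left(b \right)} + G{\left(37 \right)}} = \sqrt{- 42 \left(10 - 42\right) + 37} = \sqrt{\left(-42\right) \left(-32\right) + 37} = \sqrt{1344 + 37} = \sqrt{1381}$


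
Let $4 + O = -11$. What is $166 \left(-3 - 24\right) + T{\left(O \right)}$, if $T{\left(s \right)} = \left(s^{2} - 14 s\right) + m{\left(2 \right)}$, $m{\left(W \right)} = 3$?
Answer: $-4044$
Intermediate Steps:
$O = -15$ ($O = -4 - 11 = -15$)
$T{\left(s \right)} = 3 + s^{2} - 14 s$ ($T{\left(s \right)} = \left(s^{2} - 14 s\right) + 3 = 3 + s^{2} - 14 s$)
$166 \left(-3 - 24\right) + T{\left(O \right)} = 166 \left(-3 - 24\right) + \left(3 + \left(-15\right)^{2} - -210\right) = 166 \left(-3 - 24\right) + \left(3 + 225 + 210\right) = 166 \left(-27\right) + 438 = -4482 + 438 = -4044$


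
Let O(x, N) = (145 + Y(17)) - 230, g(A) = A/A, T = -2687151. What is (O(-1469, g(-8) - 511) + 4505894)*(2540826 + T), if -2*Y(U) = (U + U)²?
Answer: -659227926075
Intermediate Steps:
Y(U) = -2*U² (Y(U) = -(U + U)²/2 = -4*U²/2 = -2*U²)
g(A) = 1
O(x, N) = -663 (O(x, N) = (145 - 2*17²) - 230 = (145 - 2*289) - 230 = (145 - 578) - 230 = -433 - 230 = -663)
(O(-1469, g(-8) - 511) + 4505894)*(2540826 + T) = (-663 + 4505894)*(2540826 - 2687151) = 4505231*(-146325) = -659227926075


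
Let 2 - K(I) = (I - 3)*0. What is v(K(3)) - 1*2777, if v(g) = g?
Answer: -2775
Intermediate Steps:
K(I) = 2 (K(I) = 2 - (I - 3)*0 = 2 - (-3 + I)*0 = 2 - 1*0 = 2 + 0 = 2)
v(K(3)) - 1*2777 = 2 - 1*2777 = 2 - 2777 = -2775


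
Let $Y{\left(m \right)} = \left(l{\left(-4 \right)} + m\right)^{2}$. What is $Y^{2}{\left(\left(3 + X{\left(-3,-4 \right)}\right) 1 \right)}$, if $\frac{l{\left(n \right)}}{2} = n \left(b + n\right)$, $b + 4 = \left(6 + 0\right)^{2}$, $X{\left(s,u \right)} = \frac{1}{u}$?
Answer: $\frac{613441400625}{256} \approx 2.3963 \cdot 10^{9}$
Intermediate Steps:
$b = 32$ ($b = -4 + \left(6 + 0\right)^{2} = -4 + 6^{2} = -4 + 36 = 32$)
$l{\left(n \right)} = 2 n \left(32 + n\right)$
$Y{\left(m \right)} = \left(-224 + m\right)^{2}$ ($Y{\left(m \right)} = \left(2 \left(-4\right) \left(32 - 4\right) + m\right)^{2} = \left(2 \left(-4\right) 28 + m\right)^{2} = \left(-224 + m\right)^{2}$)
$Y^{2}{\left(\left(3 + X{\left(-3,-4 \right)}\right) 1 \right)} = \left(\left(-224 + \left(3 + \frac{1}{-4}\right) 1\right)^{2}\right)^{2} = \left(\left(-224 + \left(3 - \frac{1}{4}\right) 1\right)^{2}\right)^{2} = \left(\left(-224 + \frac{11}{4} \cdot 1\right)^{2}\right)^{2} = \left(\left(-224 + \frac{11}{4}\right)^{2}\right)^{2} = \left(\left(- \frac{885}{4}\right)^{2}\right)^{2} = \left(\frac{783225}{16}\right)^{2} = \frac{613441400625}{256}$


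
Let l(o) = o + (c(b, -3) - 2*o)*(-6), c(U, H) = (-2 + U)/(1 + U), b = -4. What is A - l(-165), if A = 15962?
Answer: 18119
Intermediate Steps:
c(U, H) = (-2 + U)/(1 + U)
l(o) = -12 + 13*o (l(o) = o + ((-2 - 4)/(1 - 4) - 2*o)*(-6) = o + (-6/(-3) - 2*o)*(-6) = o + (-⅓*(-6) - 2*o)*(-6) = o + (2 - 2*o)*(-6) = o + (-12 + 12*o) = -12 + 13*o)
A - l(-165) = 15962 - (-12 + 13*(-165)) = 15962 - (-12 - 2145) = 15962 - 1*(-2157) = 15962 + 2157 = 18119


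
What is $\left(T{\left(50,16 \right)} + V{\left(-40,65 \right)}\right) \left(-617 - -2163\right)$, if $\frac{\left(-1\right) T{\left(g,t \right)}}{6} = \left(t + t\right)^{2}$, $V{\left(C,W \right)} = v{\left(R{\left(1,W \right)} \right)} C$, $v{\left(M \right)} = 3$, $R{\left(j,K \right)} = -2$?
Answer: $-9684144$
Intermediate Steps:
$V{\left(C,W \right)} = 3 C$
$T{\left(g,t \right)} = - 24 t^{2}$ ($T{\left(g,t \right)} = - 6 \left(t + t\right)^{2} = - 6 \left(2 t\right)^{2} = - 6 \cdot 4 t^{2} = - 24 t^{2}$)
$\left(T{\left(50,16 \right)} + V{\left(-40,65 \right)}\right) \left(-617 - -2163\right) = \left(- 24 \cdot 16^{2} + 3 \left(-40\right)\right) \left(-617 - -2163\right) = \left(\left(-24\right) 256 - 120\right) \left(-617 + \left(-336 + 2499\right)\right) = \left(-6144 - 120\right) \left(-617 + 2163\right) = \left(-6264\right) 1546 = -9684144$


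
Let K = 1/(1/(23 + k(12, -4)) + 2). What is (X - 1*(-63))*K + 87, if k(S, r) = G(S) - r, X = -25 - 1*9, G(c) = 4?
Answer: 6380/63 ≈ 101.27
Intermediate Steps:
X = -34 (X = -25 - 9 = -34)
k(S, r) = 4 - r
K = 31/63 (K = 1/(1/(23 + (4 - 1*(-4))) + 2) = 1/(1/(23 + (4 + 4)) + 2) = 1/(1/(23 + 8) + 2) = 1/(1/31 + 2) = 1/(63/31) = 31/63 ≈ 0.49206)
(X - 1*(-63))*K + 87 = (-34 - 1*(-63))*(31/63) + 87 = (-34 + 63)*(31/63) + 87 = 29*(31/63) + 87 = 899/63 + 87 = 6380/63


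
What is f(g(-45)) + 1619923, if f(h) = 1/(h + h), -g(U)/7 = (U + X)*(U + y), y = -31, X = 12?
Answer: 56878736375/35112 ≈ 1.6199e+6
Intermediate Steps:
g(U) = -7*(-31 + U)*(12 + U) (g(U) = -7*(U + 12)*(U - 31) = -7*(12 + U)*(-31 + U) = -7*(-31 + U)*(12 + U))
f(h) = 1/(2*h)
f(g(-45)) + 1619923 = 1/(2*(2604 - 7*(-45)² + 133*(-45))) + 1619923 = 1/(2*(2604 - 7*2025 - 5985)) + 1619923 = 1/(2*(2604 - 14175 - 5985)) + 1619923 = (½)/(-17556) + 1619923 = (½)*(-1/17556) + 1619923 = -1/35112 + 1619923 = 56878736375/35112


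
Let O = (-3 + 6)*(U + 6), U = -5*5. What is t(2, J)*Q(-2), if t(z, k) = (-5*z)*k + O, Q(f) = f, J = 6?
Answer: 234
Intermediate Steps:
U = -25
O = -57 (O = (-3 + 6)*(-25 + 6) = 3*(-19) = -57)
t(z, k) = -57 - 5*k*z (t(z, k) = (-5*z)*k - 57 = -5*k*z - 57 = -57 - 5*k*z)
t(2, J)*Q(-2) = (-57 - 5*6*2)*(-2) = (-57 - 60)*(-2) = -117*(-2) = 234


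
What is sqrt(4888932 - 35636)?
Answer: 4*sqrt(303331) ≈ 2203.0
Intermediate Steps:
sqrt(4888932 - 35636) = sqrt(4853296) = 4*sqrt(303331)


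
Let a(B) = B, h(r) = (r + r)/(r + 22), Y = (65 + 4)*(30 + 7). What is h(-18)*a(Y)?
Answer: -22977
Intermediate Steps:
Y = 2553 (Y = 69*37 = 2553)
h(r) = 2*r/(22 + r) (h(r) = (2*r)/(22 + r) = 2*r/(22 + r))
h(-18)*a(Y) = (2*(-18)/(22 - 18))*2553 = (2*(-18)/4)*2553 = (2*(-18)*(1/4))*2553 = -9*2553 = -22977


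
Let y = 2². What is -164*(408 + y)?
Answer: -67568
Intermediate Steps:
y = 4
-164*(408 + y) = -164*(408 + 4) = -164*412 = -67568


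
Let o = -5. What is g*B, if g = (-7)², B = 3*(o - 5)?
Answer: -1470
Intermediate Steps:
B = -30 (B = 3*(-5 - 5) = 3*(-10) = -30)
g = 49
g*B = 49*(-30) = -1470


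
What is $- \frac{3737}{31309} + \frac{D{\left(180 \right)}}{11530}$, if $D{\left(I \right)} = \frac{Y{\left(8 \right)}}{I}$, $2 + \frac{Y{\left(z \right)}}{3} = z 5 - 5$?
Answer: $- \frac{861407801}{7219855400} \approx -0.11931$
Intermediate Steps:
$Y{\left(z \right)} = -21 + 15 z$ ($Y{\left(z \right)} = -6 + 3 \left(z 5 - 5\right) = -6 + 3 \left(5 z - 5\right) = -6 + 3 \left(-5 + 5 z\right) = -6 + \left(-15 + 15 z\right) = -21 + 15 z$)
$D{\left(I \right)} = \frac{99}{I}$ ($D{\left(I \right)} = \frac{-21 + 15 \cdot 8}{I} = \frac{-21 + 120}{I} = \frac{99}{I}$)
$- \frac{3737}{31309} + \frac{D{\left(180 \right)}}{11530} = - \frac{3737}{31309} + \frac{99 \cdot \frac{1}{180}}{11530} = \left(-3737\right) \frac{1}{31309} + 99 \cdot \frac{1}{180} \cdot \frac{1}{11530} = - \frac{3737}{31309} + \frac{11}{20} \cdot \frac{1}{11530} = - \frac{3737}{31309} + \frac{11}{230600} = - \frac{861407801}{7219855400}$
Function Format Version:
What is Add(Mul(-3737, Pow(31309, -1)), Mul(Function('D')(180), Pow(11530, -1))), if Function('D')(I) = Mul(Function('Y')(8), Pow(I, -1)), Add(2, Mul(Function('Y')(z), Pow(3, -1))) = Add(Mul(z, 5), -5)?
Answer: Rational(-861407801, 7219855400) ≈ -0.11931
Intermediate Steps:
Function('Y')(z) = Add(-21, Mul(15, z)) (Function('Y')(z) = Add(-6, Mul(3, Add(Mul(z, 5), -5))) = Add(-6, Mul(3, Add(Mul(5, z), -5))) = Add(-6, Mul(3, Add(-5, Mul(5, z)))) = Add(-6, Add(-15, Mul(15, z))) = Add(-21, Mul(15, z)))
Function('D')(I) = Mul(99, Pow(I, -1)) (Function('D')(I) = Mul(Add(-21, Mul(15, 8)), Pow(I, -1)) = Mul(Add(-21, 120), Pow(I, -1)) = Mul(99, Pow(I, -1)))
Add(Mul(-3737, Pow(31309, -1)), Mul(Function('D')(180), Pow(11530, -1))) = Add(Mul(-3737, Pow(31309, -1)), Mul(Mul(99, Pow(180, -1)), Pow(11530, -1))) = Add(Mul(-3737, Rational(1, 31309)), Mul(Mul(99, Rational(1, 180)), Rational(1, 11530))) = Add(Rational(-3737, 31309), Mul(Rational(11, 20), Rational(1, 11530))) = Add(Rational(-3737, 31309), Rational(11, 230600)) = Rational(-861407801, 7219855400)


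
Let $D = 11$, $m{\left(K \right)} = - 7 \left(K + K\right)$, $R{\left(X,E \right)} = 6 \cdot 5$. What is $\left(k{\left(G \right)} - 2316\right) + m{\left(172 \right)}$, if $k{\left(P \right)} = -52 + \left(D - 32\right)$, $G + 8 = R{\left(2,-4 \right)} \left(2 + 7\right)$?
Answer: $-4797$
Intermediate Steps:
$R{\left(X,E \right)} = 30$
$m{\left(K \right)} = - 14 K$ ($m{\left(K \right)} = - 7 \cdot 2 K = - 14 K$)
$G = 262$ ($G = -8 + 30 \left(2 + 7\right) = -8 + 30 \cdot 9 = -8 + 270 = 262$)
$k{\left(P \right)} = -73$ ($k{\left(P \right)} = -52 + \left(11 - 32\right) = -52 - 21 = -73$)
$\left(k{\left(G \right)} - 2316\right) + m{\left(172 \right)} = \left(-73 - 2316\right) - 2408 = -2389 - 2408 = -4797$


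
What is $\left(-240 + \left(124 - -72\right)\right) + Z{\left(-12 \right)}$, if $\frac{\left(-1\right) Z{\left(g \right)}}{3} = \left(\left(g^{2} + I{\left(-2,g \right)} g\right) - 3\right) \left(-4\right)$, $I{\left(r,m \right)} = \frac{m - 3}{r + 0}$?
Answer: $568$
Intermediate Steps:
$I{\left(r,m \right)} = \frac{-3 + m}{r}$
$Z{\left(g \right)} = -36 + 12 g^{2} + 12 g \left(\frac{3}{2} - \frac{g}{2}\right)$ ($Z{\left(g \right)} = - 3 \left(\left(g^{2} + \frac{-3 + g}{-2} g\right) - 3\right) \left(-4\right) = - 3 \left(\left(g^{2} + - \frac{-3 + g}{2} g\right) - 3\right) \left(-4\right) = - 3 \left(\left(g^{2} + \left(\frac{3}{2} - \frac{g}{2}\right) g\right) - 3\right) \left(-4\right) = - 3 \left(\left(g^{2} + g \left(\frac{3}{2} - \frac{g}{2}\right)\right) - 3\right) \left(-4\right) = - 3 \left(-3 + g^{2} + g \left(\frac{3}{2} - \frac{g}{2}\right)\right) \left(-4\right) = - 3 \left(12 - 4 g^{2} - 4 g \left(\frac{3}{2} - \frac{g}{2}\right)\right) = -36 + 12 g^{2} + 12 g \left(\frac{3}{2} - \frac{g}{2}\right)$)
$\left(-240 + \left(124 - -72\right)\right) + Z{\left(-12 \right)} = \left(-240 + \left(124 - -72\right)\right) + \left(-36 + 6 \left(-12\right)^{2} + 18 \left(-12\right)\right) = \left(-240 + \left(124 + 72\right)\right) - -612 = \left(-240 + 196\right) - -612 = -44 + 612 = 568$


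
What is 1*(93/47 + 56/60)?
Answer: 2053/705 ≈ 2.9121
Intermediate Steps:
1*(93/47 + 56/60) = 1*(93*(1/47) + 56*(1/60)) = 1*(93/47 + 14/15) = 1*(2053/705) = 2053/705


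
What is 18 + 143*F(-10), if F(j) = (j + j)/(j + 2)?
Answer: 751/2 ≈ 375.50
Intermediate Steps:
F(j) = 2*j/(2 + j) (F(j) = (2*j)/(2 + j) = 2*j/(2 + j))
18 + 143*F(-10) = 18 + 143*(2*(-10)/(2 - 10)) = 18 + 143*(2*(-10)/(-8)) = 18 + 143*(2*(-10)*(-⅛)) = 18 + 143*(5/2) = 18 + 715/2 = 751/2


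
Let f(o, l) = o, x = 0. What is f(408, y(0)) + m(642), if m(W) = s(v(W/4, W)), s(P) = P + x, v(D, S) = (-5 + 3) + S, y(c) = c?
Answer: 1048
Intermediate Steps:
v(D, S) = -2 + S
s(P) = P (s(P) = P + 0 = P)
m(W) = -2 + W
f(408, y(0)) + m(642) = 408 + (-2 + 642) = 408 + 640 = 1048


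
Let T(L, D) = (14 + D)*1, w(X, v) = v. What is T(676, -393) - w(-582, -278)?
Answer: -101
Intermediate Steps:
T(L, D) = 14 + D
T(676, -393) - w(-582, -278) = (14 - 393) - 1*(-278) = -379 + 278 = -101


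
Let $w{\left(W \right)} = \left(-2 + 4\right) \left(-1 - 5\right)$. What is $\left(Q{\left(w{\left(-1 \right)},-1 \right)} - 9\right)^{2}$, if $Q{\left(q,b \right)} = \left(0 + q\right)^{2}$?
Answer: $18225$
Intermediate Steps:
$w{\left(W \right)} = -12$ ($w{\left(W \right)} = 2 \left(-6\right) = -12$)
$Q{\left(q,b \right)} = q^{2}$
$\left(Q{\left(w{\left(-1 \right)},-1 \right)} - 9\right)^{2} = \left(\left(-12\right)^{2} - 9\right)^{2} = \left(144 - 9\right)^{2} = 135^{2} = 18225$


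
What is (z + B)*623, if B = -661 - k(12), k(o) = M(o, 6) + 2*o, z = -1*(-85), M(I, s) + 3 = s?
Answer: -375669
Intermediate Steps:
M(I, s) = -3 + s
z = 85
k(o) = 3 + 2*o (k(o) = (-3 + 6) + 2*o = 3 + 2*o)
B = -688 (B = -661 - (3 + 2*12) = -661 - (3 + 24) = -661 - 1*27 = -661 - 27 = -688)
(z + B)*623 = (85 - 688)*623 = -603*623 = -375669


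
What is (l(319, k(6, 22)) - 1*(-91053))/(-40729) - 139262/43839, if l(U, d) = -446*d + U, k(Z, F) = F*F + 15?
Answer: 78885700/1785518631 ≈ 0.044181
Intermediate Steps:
k(Z, F) = 15 + F² (k(Z, F) = F² + 15 = 15 + F²)
l(U, d) = U - 446*d
(l(319, k(6, 22)) - 1*(-91053))/(-40729) - 139262/43839 = ((319 - 446*(15 + 22²)) - 1*(-91053))/(-40729) - 139262/43839 = ((319 - 446*(15 + 484)) + 91053)*(-1/40729) - 139262*1/43839 = ((319 - 446*499) + 91053)*(-1/40729) - 139262/43839 = ((319 - 222554) + 91053)*(-1/40729) - 139262/43839 = (-222235 + 91053)*(-1/40729) - 139262/43839 = -131182*(-1/40729) - 139262/43839 = 131182/40729 - 139262/43839 = 78885700/1785518631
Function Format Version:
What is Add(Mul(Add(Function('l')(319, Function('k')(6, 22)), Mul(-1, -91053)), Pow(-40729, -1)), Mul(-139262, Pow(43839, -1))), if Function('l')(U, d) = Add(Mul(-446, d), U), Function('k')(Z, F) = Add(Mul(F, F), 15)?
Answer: Rational(78885700, 1785518631) ≈ 0.044181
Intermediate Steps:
Function('k')(Z, F) = Add(15, Pow(F, 2)) (Function('k')(Z, F) = Add(Pow(F, 2), 15) = Add(15, Pow(F, 2)))
Function('l')(U, d) = Add(U, Mul(-446, d))
Add(Mul(Add(Function('l')(319, Function('k')(6, 22)), Mul(-1, -91053)), Pow(-40729, -1)), Mul(-139262, Pow(43839, -1))) = Add(Mul(Add(Add(319, Mul(-446, Add(15, Pow(22, 2)))), Mul(-1, -91053)), Pow(-40729, -1)), Mul(-139262, Pow(43839, -1))) = Add(Mul(Add(Add(319, Mul(-446, Add(15, 484))), 91053), Rational(-1, 40729)), Mul(-139262, Rational(1, 43839))) = Add(Mul(Add(Add(319, Mul(-446, 499)), 91053), Rational(-1, 40729)), Rational(-139262, 43839)) = Add(Mul(Add(Add(319, -222554), 91053), Rational(-1, 40729)), Rational(-139262, 43839)) = Add(Mul(Add(-222235, 91053), Rational(-1, 40729)), Rational(-139262, 43839)) = Add(Mul(-131182, Rational(-1, 40729)), Rational(-139262, 43839)) = Add(Rational(131182, 40729), Rational(-139262, 43839)) = Rational(78885700, 1785518631)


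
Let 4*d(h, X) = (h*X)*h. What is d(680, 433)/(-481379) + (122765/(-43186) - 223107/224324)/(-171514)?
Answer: -5940676420839932503143/57131733421958394056 ≈ -103.98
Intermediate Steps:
d(h, X) = X*h**2/4 (d(h, X) = ((h*X)*h)/4 = ((X*h)*h)/4 = (X*h**2)/4 = X*h**2/4)
d(680, 433)/(-481379) + (122765/(-43186) - 223107/224324)/(-171514) = ((1/4)*433*680**2)/(-481379) + (122765/(-43186) - 223107/224324)/(-171514) = ((1/4)*433*462400)*(-1/481379) + (122765*(-1/43186) - 223107*1/224324)*(-1/171514) = 50054800*(-1/481379) + (-122765/43186 - 223107/224324)*(-1/171514) = -50054800/481379 - 18587117381/4843828132*(-1/171514) = -50054800/481379 + 2655302483/118683476890264 = -5940676420839932503143/57131733421958394056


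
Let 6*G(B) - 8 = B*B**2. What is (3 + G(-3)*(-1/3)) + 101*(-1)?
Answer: -1745/18 ≈ -96.944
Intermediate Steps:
G(B) = 4/3 + B**3/6 (G(B) = 4/3 + (B*B**2)/6 = 4/3 + B**3/6)
(3 + G(-3)*(-1/3)) + 101*(-1) = (3 + (4/3 + (1/6)*(-3)**3)*(-1/3)) + 101*(-1) = (3 + (4/3 + (1/6)*(-27))*(-1*1/3)) - 101 = (3 + (4/3 - 9/2)*(-1/3)) - 101 = (3 - 19/6*(-1/3)) - 101 = (3 + 19/18) - 101 = 73/18 - 101 = -1745/18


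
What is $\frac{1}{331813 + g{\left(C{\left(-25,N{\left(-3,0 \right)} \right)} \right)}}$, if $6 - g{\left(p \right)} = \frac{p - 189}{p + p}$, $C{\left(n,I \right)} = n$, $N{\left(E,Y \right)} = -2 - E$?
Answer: $\frac{25}{8295368} \approx 3.0137 \cdot 10^{-6}$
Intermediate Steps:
$g{\left(p \right)} = 6 - \frac{-189 + p}{2 p}$ ($g{\left(p \right)} = 6 - \frac{p - 189}{p + p} = 6 - \frac{-189 + p}{2 p}$)
$\frac{1}{331813 + g{\left(C{\left(-25,N{\left(-3,0 \right)} \right)} \right)}} = \frac{1}{331813 + \frac{189 + 11 \left(-25\right)}{2 \left(-25\right)}} = \frac{1}{331813 + \frac{1}{2} \left(- \frac{1}{25}\right) \left(189 - 275\right)} = \frac{1}{331813 + \frac{1}{2} \left(- \frac{1}{25}\right) \left(-86\right)} = \frac{1}{331813 + \frac{43}{25}} = \frac{1}{\frac{8295368}{25}} = \frac{25}{8295368}$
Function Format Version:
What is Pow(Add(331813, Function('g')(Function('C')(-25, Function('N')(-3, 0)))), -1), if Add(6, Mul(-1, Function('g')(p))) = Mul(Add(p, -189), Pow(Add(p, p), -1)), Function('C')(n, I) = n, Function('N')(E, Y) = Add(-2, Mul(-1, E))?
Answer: Rational(25, 8295368) ≈ 3.0137e-6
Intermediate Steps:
Function('g')(p) = Add(6, Mul(Rational(-1, 2), Pow(p, -1), Add(-189, p))) (Function('g')(p) = Add(6, Mul(-1, Mul(Add(p, -189), Pow(Add(p, p), -1)))) = Add(6, Mul(-1, Mul(Add(-189, p), Pow(Mul(2, p), -1)))) = Add(6, Mul(-1, Mul(Add(-189, p), Mul(Rational(1, 2), Pow(p, -1))))) = Add(6, Mul(-1, Mul(Rational(1, 2), Pow(p, -1), Add(-189, p)))) = Add(6, Mul(Rational(-1, 2), Pow(p, -1), Add(-189, p))))
Pow(Add(331813, Function('g')(Function('C')(-25, Function('N')(-3, 0)))), -1) = Pow(Add(331813, Mul(Rational(1, 2), Pow(-25, -1), Add(189, Mul(11, -25)))), -1) = Pow(Add(331813, Mul(Rational(1, 2), Rational(-1, 25), Add(189, -275))), -1) = Pow(Add(331813, Mul(Rational(1, 2), Rational(-1, 25), -86)), -1) = Pow(Add(331813, Rational(43, 25)), -1) = Pow(Rational(8295368, 25), -1) = Rational(25, 8295368)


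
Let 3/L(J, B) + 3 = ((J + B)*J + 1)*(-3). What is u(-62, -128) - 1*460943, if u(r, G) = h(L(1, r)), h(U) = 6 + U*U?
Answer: -1604521696/3481 ≈ -4.6094e+5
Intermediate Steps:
L(J, B) = 3/(-6 - 3*J*(B + J)) (L(J, B) = 3/(-3 + ((J + B)*J + 1)*(-3)) = 3/(-3 + ((B + J)*J + 1)*(-3)) = 3/(-3 + (J*(B + J) + 1)*(-3)) = 3/(-3 + (1 + J*(B + J))*(-3)) = 3/(-3 + (-3 - 3*J*(B + J))) = 3/(-6 - 3*J*(B + J)))
h(U) = 6 + U**2
u(r, G) = 6 + (3 + r)**(-2) (u(r, G) = 6 + (-1/(2 + 1**2 + r*1))**2 = 6 + (-1/(2 + 1 + r))**2 = 6 + (-1/(3 + r))**2 = 6 + (3 + r)**(-2))
u(-62, -128) - 1*460943 = (6 + (3 - 62)**(-2)) - 1*460943 = (6 + (-59)**(-2)) - 460943 = (6 + 1/3481) - 460943 = 20887/3481 - 460943 = -1604521696/3481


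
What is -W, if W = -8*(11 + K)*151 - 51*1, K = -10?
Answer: 1259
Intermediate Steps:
W = -1259 (W = -8*(11 - 10)*151 - 51*1 = -8*1*151 - 51 = -8*151 - 51 = -1208 - 51 = -1259)
-W = -1*(-1259) = 1259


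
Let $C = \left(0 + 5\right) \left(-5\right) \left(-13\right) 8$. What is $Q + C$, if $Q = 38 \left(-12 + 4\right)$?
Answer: $2296$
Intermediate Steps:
$C = 2600$ ($C = 5 \left(-5\right) \left(-13\right) 8 = \left(-25\right) \left(-13\right) 8 = 325 \cdot 8 = 2600$)
$Q = -304$ ($Q = 38 \left(-8\right) = -304$)
$Q + C = -304 + 2600 = 2296$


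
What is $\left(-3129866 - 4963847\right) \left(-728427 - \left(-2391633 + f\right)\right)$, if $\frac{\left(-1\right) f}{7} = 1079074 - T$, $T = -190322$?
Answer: $-85380400375314$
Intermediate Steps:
$f = -8885772$ ($f = - 7 \left(1079074 - -190322\right) = - 7 \left(1079074 + 190322\right) = \left(-7\right) 1269396 = -8885772$)
$\left(-3129866 - 4963847\right) \left(-728427 - \left(-2391633 + f\right)\right) = \left(-3129866 - 4963847\right) \left(-728427 + \left(2391633 - -8885772\right)\right) = - 8093713 \left(-728427 + \left(2391633 + 8885772\right)\right) = - 8093713 \left(-728427 + 11277405\right) = \left(-8093713\right) 10548978 = -85380400375314$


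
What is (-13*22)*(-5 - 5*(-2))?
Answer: -1430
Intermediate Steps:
(-13*22)*(-5 - 5*(-2)) = -286*(-5 + 10) = -286*5 = -1430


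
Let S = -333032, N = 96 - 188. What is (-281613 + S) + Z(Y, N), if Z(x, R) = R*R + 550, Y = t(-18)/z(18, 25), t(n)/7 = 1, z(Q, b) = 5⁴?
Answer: -605631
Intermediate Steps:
N = -92
z(Q, b) = 625
t(n) = 7 (t(n) = 7*1 = 7)
Y = 7/625 ≈ 0.011200
Z(x, R) = 550 + R² (Z(x, R) = R² + 550 = 550 + R²)
(-281613 + S) + Z(Y, N) = (-281613 - 333032) + (550 + (-92)²) = -614645 + (550 + 8464) = -614645 + 9014 = -605631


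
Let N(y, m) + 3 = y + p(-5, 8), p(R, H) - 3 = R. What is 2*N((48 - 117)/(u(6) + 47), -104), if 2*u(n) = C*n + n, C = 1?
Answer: -668/53 ≈ -12.604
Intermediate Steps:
u(n) = n (u(n) = (1*n + n)/2 = (n + n)/2 = (2*n)/2 = n)
p(R, H) = 3 + R
N(y, m) = -5 + y (N(y, m) = -3 + (y + (3 - 5)) = -3 + (y - 2) = -3 + (-2 + y) = -5 + y)
2*N((48 - 117)/(u(6) + 47), -104) = 2*(-5 + (48 - 117)/(6 + 47)) = 2*(-5 - 69/53) = 2*(-334/53) = -668/53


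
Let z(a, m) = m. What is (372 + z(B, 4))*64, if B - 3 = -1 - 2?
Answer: 24064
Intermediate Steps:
B = 0 (B = 3 + (-1 - 2) = 3 - 3 = 0)
(372 + z(B, 4))*64 = (372 + 4)*64 = 376*64 = 24064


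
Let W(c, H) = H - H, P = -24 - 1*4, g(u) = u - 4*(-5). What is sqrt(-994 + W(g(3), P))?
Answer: I*sqrt(994) ≈ 31.528*I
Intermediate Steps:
g(u) = 20 + u (g(u) = u + 20 = 20 + u)
P = -28 (P = -24 - 4 = -28)
W(c, H) = 0
sqrt(-994 + W(g(3), P)) = sqrt(-994 + 0) = sqrt(-994) = I*sqrt(994)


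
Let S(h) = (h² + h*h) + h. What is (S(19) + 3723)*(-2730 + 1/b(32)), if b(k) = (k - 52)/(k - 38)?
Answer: -60926904/5 ≈ -1.2185e+7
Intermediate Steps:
b(k) = (-52 + k)/(-38 + k)
S(h) = h + 2*h² (S(h) = (h² + h²) + h = 2*h² + h = h + 2*h²)
(S(19) + 3723)*(-2730 + 1/b(32)) = (19*(1 + 2*19) + 3723)*(-2730 + 1/((-52 + 32)/(-38 + 32))) = (19*(1 + 38) + 3723)*(-2730 + 1/(-20/(-6))) = (19*39 + 3723)*(-2730 + 1/(-⅙*(-20))) = (741 + 3723)*(-2730 + 1/(10/3)) = 4464*(-2730 + 3/10) = 4464*(-27297/10) = -60926904/5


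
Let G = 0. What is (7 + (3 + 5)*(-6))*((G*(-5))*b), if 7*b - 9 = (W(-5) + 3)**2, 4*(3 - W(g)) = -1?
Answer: 0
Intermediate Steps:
W(g) = 13/4 (W(g) = 3 - 1/4*(-1) = 3 + 1/4 = 13/4)
b = 769/112 (b = 9/7 + (13/4 + 3)**2/7 = 9/7 + (25/4)**2/7 = 9/7 + (1/7)*(625/16) = 9/7 + 625/112 = 769/112 ≈ 6.8661)
(7 + (3 + 5)*(-6))*((G*(-5))*b) = (7 + (3 + 5)*(-6))*((0*(-5))*(769/112)) = (7 + 8*(-6))*(0*(769/112)) = (7 - 48)*0 = -41*0 = 0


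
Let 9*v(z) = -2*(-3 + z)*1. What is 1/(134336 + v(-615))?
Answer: 3/403420 ≈ 7.4364e-6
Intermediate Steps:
v(z) = 2/3 - 2*z/9 (v(z) = (-2*(-3 + z)*1)/9 = ((6 - 2*z)*1)/9 = (6 - 2*z)/9 = 2/3 - 2*z/9)
1/(134336 + v(-615)) = 1/(134336 + (2/3 - 2/9*(-615))) = 1/(134336 + (2/3 + 410/3)) = 1/(134336 + 412/3) = 1/(403420/3) = 3/403420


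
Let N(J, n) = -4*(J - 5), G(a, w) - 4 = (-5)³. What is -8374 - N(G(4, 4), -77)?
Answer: -8878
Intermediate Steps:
G(a, w) = -121 (G(a, w) = 4 + (-5)³ = 4 - 125 = -121)
N(J, n) = 20 - 4*J (N(J, n) = -4*(-5 + J) = 20 - 4*J)
-8374 - N(G(4, 4), -77) = -8374 - (20 - 4*(-121)) = -8374 - (20 + 484) = -8374 - 1*504 = -8374 - 504 = -8878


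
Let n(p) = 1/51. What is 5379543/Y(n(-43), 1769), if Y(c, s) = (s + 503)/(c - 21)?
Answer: -959351835/19312 ≈ -49676.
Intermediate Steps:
n(p) = 1/51
Y(c, s) = (503 + s)/(-21 + c)
5379543/Y(n(-43), 1769) = 5379543/(((503 + 1769)/(-21 + 1/51))) = 5379543/((2272/(-1070/51))) = 5379543/((-51/1070*2272)) = 5379543/(-57936/535) = 5379543*(-535/57936) = -959351835/19312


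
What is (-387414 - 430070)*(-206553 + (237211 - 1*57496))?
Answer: 21939635592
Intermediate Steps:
(-387414 - 430070)*(-206553 + (237211 - 1*57496)) = -817484*(-206553 + (237211 - 57496)) = -817484*(-206553 + 179715) = -817484*(-26838) = 21939635592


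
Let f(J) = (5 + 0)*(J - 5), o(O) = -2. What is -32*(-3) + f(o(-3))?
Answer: 61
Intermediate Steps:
f(J) = -25 + 5*J (f(J) = 5*(-5 + J) = -25 + 5*J)
-32*(-3) + f(o(-3)) = -32*(-3) + (-25 + 5*(-2)) = 96 + (-25 - 10) = 96 - 35 = 61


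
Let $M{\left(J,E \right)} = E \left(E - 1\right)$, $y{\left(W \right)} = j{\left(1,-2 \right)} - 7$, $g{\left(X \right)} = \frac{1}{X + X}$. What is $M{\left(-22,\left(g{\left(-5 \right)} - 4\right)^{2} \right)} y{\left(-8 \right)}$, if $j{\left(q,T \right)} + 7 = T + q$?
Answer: $- \frac{7972983}{2000} \approx -3986.5$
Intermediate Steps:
$g{\left(X \right)} = \frac{1}{2 X}$
$j{\left(q,T \right)} = -7 + T + q$ ($j{\left(q,T \right)} = -7 + \left(T + q\right) = -7 + T + q$)
$y{\left(W \right)} = -15$ ($y{\left(W \right)} = \left(-7 - 2 + 1\right) - 7 = -8 - 7 = -15$)
$M{\left(J,E \right)} = E \left(-1 + E\right)$
$M{\left(-22,\left(g{\left(-5 \right)} - 4\right)^{2} \right)} y{\left(-8 \right)} = \left(\frac{1}{2 \left(-5\right)} - 4\right)^{2} \left(-1 + \left(\frac{1}{2 \left(-5\right)} - 4\right)^{2}\right) \left(-15\right) = \left(\frac{1}{2} \left(- \frac{1}{5}\right) - 4\right)^{2} \left(-1 + \left(\frac{1}{2} \left(- \frac{1}{5}\right) - 4\right)^{2}\right) \left(-15\right) = \left(- \frac{1}{10} - 4\right)^{2} \left(-1 + \left(- \frac{1}{10} - 4\right)^{2}\right) \left(-15\right) = \left(- \frac{41}{10}\right)^{2} \left(-1 + \left(- \frac{41}{10}\right)^{2}\right) \left(-15\right) = \frac{1681 \left(-1 + \frac{1681}{100}\right)}{100} \left(-15\right) = \frac{1681}{100} \cdot \frac{1581}{100} \left(-15\right) = \frac{2657661}{10000} \left(-15\right) = - \frac{7972983}{2000}$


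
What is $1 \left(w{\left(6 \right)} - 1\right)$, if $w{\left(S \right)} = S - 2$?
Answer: $3$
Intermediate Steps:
$w{\left(S \right)} = -2 + S$
$1 \left(w{\left(6 \right)} - 1\right) = 1 \left(\left(-2 + 6\right) - 1\right) = 1 \left(4 - 1\right) = 1 \cdot 3 = 3$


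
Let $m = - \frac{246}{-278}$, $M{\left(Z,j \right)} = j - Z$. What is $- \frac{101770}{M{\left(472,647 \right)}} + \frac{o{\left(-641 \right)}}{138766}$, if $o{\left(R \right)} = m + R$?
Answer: $- \frac{196300356978}{337548295} \approx -581.55$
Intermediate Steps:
$m = \frac{123}{139}$ ($m = \left(-246\right) \left(- \frac{1}{278}\right) = \frac{123}{139} \approx 0.88489$)
$o{\left(R \right)} = \frac{123}{139} + R$
$- \frac{101770}{M{\left(472,647 \right)}} + \frac{o{\left(-641 \right)}}{138766} = - \frac{101770}{647 - 472} + \frac{\frac{123}{139} - 641}{138766} = - \frac{101770}{647 - 472} - \frac{44488}{9644237} = - \frac{101770}{175} - \frac{44488}{9644237} = \left(-101770\right) \frac{1}{175} - \frac{44488}{9644237} = - \frac{20354}{35} - \frac{44488}{9644237} = - \frac{196300356978}{337548295}$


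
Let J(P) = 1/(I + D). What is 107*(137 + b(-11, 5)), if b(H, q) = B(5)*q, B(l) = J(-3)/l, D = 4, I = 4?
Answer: 117379/8 ≈ 14672.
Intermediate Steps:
J(P) = ⅛ (J(P) = 1/(4 + 4) = 1/8 = ⅛)
B(l) = 1/(8*l)
b(H, q) = q/40 (b(H, q) = ((⅛)/5)*q = ((⅛)*(⅕))*q = q/40)
107*(137 + b(-11, 5)) = 107*(137 + (1/40)*5) = 107*(137 + ⅛) = 107*(1097/8) = 117379/8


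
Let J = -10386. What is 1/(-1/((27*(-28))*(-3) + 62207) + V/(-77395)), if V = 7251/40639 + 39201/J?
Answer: 140412032965158450/4346151901223 ≈ 32307.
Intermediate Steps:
V = -505926851/140692218 (V = 7251/40639 + 39201/(-10386) = 7251*(1/40639) + 39201*(-1/10386) = 7251/40639 - 13067/3462 = -505926851/140692218 ≈ -3.5960)
1/(-1/((27*(-28))*(-3) + 62207) + V/(-77395)) = 1/(-1/((27*(-28))*(-3) + 62207) - 505926851/140692218/(-77395)) = 1/(-1/(-756*(-3) + 62207) - 505926851/140692218*(-1/77395)) = 1/(-1/(2268 + 62207) + 505926851/10888874212110) = 1/(-1/64475 + 505926851/10888874212110) = 1/(4346151901223/140412032965158450) = 140412032965158450/4346151901223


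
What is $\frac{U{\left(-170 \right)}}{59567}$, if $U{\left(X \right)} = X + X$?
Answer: $- \frac{340}{59567} \approx -0.0057079$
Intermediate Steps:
$U{\left(X \right)} = 2 X$
$\frac{U{\left(-170 \right)}}{59567} = \frac{2 \left(-170\right)}{59567} = \left(-340\right) \frac{1}{59567} = - \frac{340}{59567}$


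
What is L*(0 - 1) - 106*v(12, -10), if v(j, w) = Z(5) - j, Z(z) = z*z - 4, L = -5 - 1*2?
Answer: -947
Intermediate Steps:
L = -7 (L = -5 - 2 = -7)
Z(z) = -4 + z**2 (Z(z) = z**2 - 4 = -4 + z**2)
v(j, w) = 21 - j (v(j, w) = (-4 + 5**2) - j = (-4 + 25) - j = 21 - j)
L*(0 - 1) - 106*v(12, -10) = -7*(0 - 1) - 106*(21 - 1*12) = -7*(-1) - 106*(21 - 12) = 7 - 106*9 = 7 - 954 = -947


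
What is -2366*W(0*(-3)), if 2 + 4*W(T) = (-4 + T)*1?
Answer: 3549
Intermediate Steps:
W(T) = -3/2 + T/4 (W(T) = -1/2 + ((-4 + T)*1)/4 = -1/2 + (-4 + T)/4 = -1/2 + (-1 + T/4) = -3/2 + T/4)
-2366*W(0*(-3)) = -2366*(-3/2 + (0*(-3))/4) = -2366*(-3/2 + (1/4)*0) = -2366*(-3/2 + 0) = -2366*(-3/2) = 3549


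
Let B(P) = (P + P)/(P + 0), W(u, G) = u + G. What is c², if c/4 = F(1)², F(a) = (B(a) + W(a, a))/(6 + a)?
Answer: 4096/2401 ≈ 1.7060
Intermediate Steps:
W(u, G) = G + u
B(P) = 2 (B(P) = (2*P)/P = 2)
F(a) = (2 + 2*a)/(6 + a) (F(a) = (2 + (a + a))/(6 + a) = (2 + 2*a)/(6 + a))
c = 64/49 (c = 4*(2*(1 + 1)/(6 + 1))² = 4*(2*2/7)² = 4*(2*(⅐)*2)² = 4*(4/7)² = 4*(16/49) = 64/49 ≈ 1.3061)
c² = (64/49)² = 4096/2401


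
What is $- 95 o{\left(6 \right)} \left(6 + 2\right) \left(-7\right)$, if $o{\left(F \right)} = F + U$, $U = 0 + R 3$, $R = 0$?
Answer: $31920$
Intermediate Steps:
$U = 0$ ($U = 0 + 0 \cdot 3 = 0 + 0 = 0$)
$o{\left(F \right)} = F$ ($o{\left(F \right)} = F + 0 = F$)
$- 95 o{\left(6 \right)} \left(6 + 2\right) \left(-7\right) = \left(-95\right) 6 \left(6 + 2\right) \left(-7\right) = - 570 \cdot 8 \left(-7\right) = \left(-570\right) \left(-56\right) = 31920$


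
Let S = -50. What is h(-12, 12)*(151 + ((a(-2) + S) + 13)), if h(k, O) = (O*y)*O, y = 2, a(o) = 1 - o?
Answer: 33696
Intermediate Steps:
h(k, O) = 2*O**2 (h(k, O) = (O*2)*O = (2*O)*O = 2*O**2)
h(-12, 12)*(151 + ((a(-2) + S) + 13)) = (2*12**2)*(151 + (((1 - 1*(-2)) - 50) + 13)) = (2*144)*(151 + (((1 + 2) - 50) + 13)) = 288*(151 + ((3 - 50) + 13)) = 288*(151 + (-47 + 13)) = 288*(151 - 34) = 288*117 = 33696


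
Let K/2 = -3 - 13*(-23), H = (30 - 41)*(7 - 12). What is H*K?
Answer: 32560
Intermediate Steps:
H = 55 (H = -11*(-5) = 55)
K = 592 (K = 2*(-3 - 13*(-23)) = 2*(-3 + 299) = 2*296 = 592)
H*K = 55*592 = 32560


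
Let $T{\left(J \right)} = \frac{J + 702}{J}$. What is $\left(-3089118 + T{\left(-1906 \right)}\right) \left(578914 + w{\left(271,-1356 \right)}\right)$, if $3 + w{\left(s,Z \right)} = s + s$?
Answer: $- \frac{1705868405077956}{953} \approx -1.79 \cdot 10^{12}$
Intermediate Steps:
$w{\left(s,Z \right)} = -3 + 2 s$ ($w{\left(s,Z \right)} = -3 + \left(s + s\right) = -3 + 2 s$)
$T{\left(J \right)} = \frac{702 + J}{J}$
$\left(-3089118 + T{\left(-1906 \right)}\right) \left(578914 + w{\left(271,-1356 \right)}\right) = \left(-3089118 + \frac{702 - 1906}{-1906}\right) \left(578914 + \left(-3 + 2 \cdot 271\right)\right) = \left(-3089118 - - \frac{602}{953}\right) \left(578914 + \left(-3 + 542\right)\right) = \left(-3089118 + \frac{602}{953}\right) \left(578914 + 539\right) = \left(- \frac{2943928852}{953}\right) 579453 = - \frac{1705868405077956}{953}$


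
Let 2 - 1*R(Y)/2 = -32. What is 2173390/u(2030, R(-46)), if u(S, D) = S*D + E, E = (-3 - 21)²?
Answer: 1086695/69308 ≈ 15.679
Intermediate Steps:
R(Y) = 68 (R(Y) = 4 - 2*(-32) = 4 + 64 = 68)
E = 576 (E = (-24)² = 576)
u(S, D) = 576 + D*S (u(S, D) = S*D + 576 = D*S + 576 = 576 + D*S)
2173390/u(2030, R(-46)) = 2173390/(576 + 68*2030) = 2173390/(576 + 138040) = 2173390/138616 = 2173390*(1/138616) = 1086695/69308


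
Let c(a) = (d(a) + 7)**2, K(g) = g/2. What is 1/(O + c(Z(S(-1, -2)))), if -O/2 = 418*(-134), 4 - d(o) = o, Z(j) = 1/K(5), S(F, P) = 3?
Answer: 25/2803409 ≈ 8.9177e-6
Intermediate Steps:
K(g) = g/2 (K(g) = g*(1/2) = g/2)
Z(j) = 2/5 (Z(j) = 1/((1/2)*5) = 1/(5/2) = 2/5)
d(o) = 4 - o
c(a) = (11 - a)**2 (c(a) = ((4 - a) + 7)**2 = (11 - a)**2)
O = 112024 (O = -836*(-134) = -2*(-56012) = 112024)
1/(O + c(Z(S(-1, -2)))) = 1/(112024 + (-11 + 2/5)**2) = 1/(112024 + (-53/5)**2) = 1/(112024 + 2809/25) = 1/(2803409/25) = 25/2803409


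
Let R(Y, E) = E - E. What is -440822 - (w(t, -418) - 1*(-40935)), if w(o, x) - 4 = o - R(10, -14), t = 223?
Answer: -481984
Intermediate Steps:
R(Y, E) = 0
w(o, x) = 4 + o (w(o, x) = 4 + (o - 1*0) = 4 + (o + 0) = 4 + o)
-440822 - (w(t, -418) - 1*(-40935)) = -440822 - ((4 + 223) - 1*(-40935)) = -440822 - (227 + 40935) = -440822 - 1*41162 = -440822 - 41162 = -481984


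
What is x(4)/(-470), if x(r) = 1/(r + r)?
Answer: -1/3760 ≈ -0.00026596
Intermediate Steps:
x(r) = 1/(2*r)
x(4)/(-470) = ((½)/4)/(-470) = ((½)*(¼))*(-1/470) = (⅛)*(-1/470) = -1/3760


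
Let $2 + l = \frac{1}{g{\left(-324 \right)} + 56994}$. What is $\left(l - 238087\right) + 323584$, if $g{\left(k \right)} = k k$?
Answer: $\frac{13847625151}{161970} \approx 85495.0$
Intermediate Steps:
$g{\left(k \right)} = k^{2}$
$l = - \frac{323939}{161970}$ ($l = -2 + \frac{1}{\left(-324\right)^{2} + 56994} = -2 + \frac{1}{104976 + 56994} = -2 + \frac{1}{161970} = - \frac{323939}{161970} \approx -2.0$)
$\left(l - 238087\right) + 323584 = \left(- \frac{323939}{161970} - 238087\right) + 323584 = - \frac{38563275329}{161970} + 323584 = \frac{13847625151}{161970}$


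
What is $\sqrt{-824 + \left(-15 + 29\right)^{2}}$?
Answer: $2 i \sqrt{157} \approx 25.06 i$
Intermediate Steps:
$\sqrt{-824 + \left(-15 + 29\right)^{2}} = \sqrt{-824 + 14^{2}} = \sqrt{-824 + 196} = \sqrt{-628} = 2 i \sqrt{157}$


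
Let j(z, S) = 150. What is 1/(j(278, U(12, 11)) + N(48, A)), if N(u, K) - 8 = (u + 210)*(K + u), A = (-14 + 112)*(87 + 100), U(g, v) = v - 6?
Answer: 1/4740650 ≈ 2.1094e-7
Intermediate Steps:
U(g, v) = -6 + v
A = 18326 (A = 98*187 = 18326)
N(u, K) = 8 + (210 + u)*(K + u) (N(u, K) = 8 + (u + 210)*(K + u) = 8 + (210 + u)*(K + u))
1/(j(278, U(12, 11)) + N(48, A)) = 1/(150 + (8 + 48² + 210*18326 + 210*48 + 18326*48)) = 1/(150 + (8 + 2304 + 3848460 + 10080 + 879648)) = 1/(150 + 4740500) = 1/4740650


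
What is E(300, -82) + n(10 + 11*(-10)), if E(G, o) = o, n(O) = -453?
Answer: -535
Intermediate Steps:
E(300, -82) + n(10 + 11*(-10)) = -82 - 453 = -535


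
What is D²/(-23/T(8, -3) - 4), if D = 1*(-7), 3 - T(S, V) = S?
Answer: 245/3 ≈ 81.667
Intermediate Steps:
T(S, V) = 3 - S
D = -7
D²/(-23/T(8, -3) - 4) = (-7)²/(-23/(3 - 1*8) - 4) = 49/(-23/(3 - 8) - 4) = 49/(-23/(-5) - 4) = 49/(-23*(-⅕) - 4) = 49/(23/5 - 4) = 49/(⅗) = (5/3)*49 = 245/3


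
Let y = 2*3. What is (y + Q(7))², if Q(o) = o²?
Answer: 3025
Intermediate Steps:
y = 6
(y + Q(7))² = (6 + 7²)² = (6 + 49)² = 55² = 3025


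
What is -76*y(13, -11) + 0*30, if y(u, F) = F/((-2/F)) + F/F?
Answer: 4522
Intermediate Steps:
y(u, F) = 1 - F²/2 (y(u, F) = F*(-F/2) + 1 = -F²/2 + 1 = 1 - F²/2)
-76*y(13, -11) + 0*30 = -76*(1 - ½*(-11)²) + 0*30 = -76*(1 - ½*121) + 0 = -76*(1 - 121/2) + 0 = -76*(-119/2) + 0 = 4522 + 0 = 4522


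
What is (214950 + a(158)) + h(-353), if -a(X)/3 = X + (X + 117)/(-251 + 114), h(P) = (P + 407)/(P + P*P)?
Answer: 1825571454435/8511536 ≈ 2.1448e+5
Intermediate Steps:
h(P) = (407 + P)/(P + P²)
a(X) = 351/137 - 408*X/137 (a(X) = -3*(X + (X + 117)/(-251 + 114)) = -3*(X + (117 + X)/(-137)) = -3*(X + (117 + X)*(-1/137)) = -3*(X + (-117/137 - X/137)) = -3*(-117/137 + 136*X/137) = 351/137 - 408*X/137)
(214950 + a(158)) + h(-353) = (214950 + (351/137 - 408/137*158)) + (407 - 353)/((-353)*(1 - 353)) = (214950 + (351/137 - 64464/137)) - 1/353*54/(-352) = (214950 - 64113/137) - 1/353*(-1/352)*54 = 29384037/137 + 27/62128 = 1825571454435/8511536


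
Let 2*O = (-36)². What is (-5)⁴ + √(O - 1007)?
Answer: 625 + I*√359 ≈ 625.0 + 18.947*I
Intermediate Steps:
O = 648 (O = (½)*(-36)² = (½)*1296 = 648)
(-5)⁴ + √(O - 1007) = (-5)⁴ + √(648 - 1007) = 625 + √(-359) = 625 + I*√359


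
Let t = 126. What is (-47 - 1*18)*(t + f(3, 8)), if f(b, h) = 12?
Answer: -8970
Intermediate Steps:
(-47 - 1*18)*(t + f(3, 8)) = (-47 - 1*18)*(126 + 12) = (-47 - 18)*138 = -65*138 = -8970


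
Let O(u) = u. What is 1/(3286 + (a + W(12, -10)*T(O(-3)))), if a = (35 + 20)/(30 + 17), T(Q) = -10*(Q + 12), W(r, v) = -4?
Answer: 47/171417 ≈ 0.00027419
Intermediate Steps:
T(Q) = -120 - 10*Q (T(Q) = -10*(12 + Q) = -120 - 10*Q)
a = 55/47 ≈ 1.1702
1/(3286 + (a + W(12, -10)*T(O(-3)))) = 1/(3286 + (55/47 - 4*(-120 - 10*(-3)))) = 1/(3286 + (55/47 - 4*(-120 + 30))) = 1/(3286 + (55/47 - 4*(-90))) = 1/(3286 + (55/47 + 360)) = 1/(3286 + 16975/47) = 1/(171417/47) = 47/171417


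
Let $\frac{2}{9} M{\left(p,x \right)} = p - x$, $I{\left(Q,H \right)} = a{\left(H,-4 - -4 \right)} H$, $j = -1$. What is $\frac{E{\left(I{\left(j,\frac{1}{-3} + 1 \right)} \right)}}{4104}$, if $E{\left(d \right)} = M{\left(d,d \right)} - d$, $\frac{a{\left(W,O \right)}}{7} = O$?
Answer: $0$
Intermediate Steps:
$a{\left(W,O \right)} = 7 O$
$I{\left(Q,H \right)} = 0$ ($I{\left(Q,H \right)} = 7 \left(-4 - -4\right) H = 7 \left(-4 + 4\right) H = 7 \cdot 0 H = 0 H = 0$)
$M{\left(p,x \right)} = - \frac{9 x}{2} + \frac{9 p}{2}$ ($M{\left(p,x \right)} = \frac{9 \left(p - x\right)}{2} = - \frac{9 x}{2} + \frac{9 p}{2}$)
$E{\left(d \right)} = - d$ ($E{\left(d \right)} = \left(- \frac{9 d}{2} + \frac{9 d}{2}\right) - d = 0 - d = - d$)
$\frac{E{\left(I{\left(j,\frac{1}{-3} + 1 \right)} \right)}}{4104} = \frac{\left(-1\right) 0}{4104} = 0 \cdot \frac{1}{4104} = 0$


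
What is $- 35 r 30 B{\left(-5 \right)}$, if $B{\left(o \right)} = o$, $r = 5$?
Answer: $26250$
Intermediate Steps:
$- 35 r 30 B{\left(-5 \right)} = - 35 \cdot 5 \cdot 30 \left(-5\right) = \left(-35\right) 150 \left(-5\right) = \left(-5250\right) \left(-5\right) = 26250$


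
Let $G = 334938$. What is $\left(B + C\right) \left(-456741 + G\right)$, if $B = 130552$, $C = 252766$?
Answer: $-46689282354$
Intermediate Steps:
$\left(B + C\right) \left(-456741 + G\right) = \left(130552 + 252766\right) \left(-456741 + 334938\right) = 383318 \left(-121803\right) = -46689282354$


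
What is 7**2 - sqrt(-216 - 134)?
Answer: 49 - 5*I*sqrt(14) ≈ 49.0 - 18.708*I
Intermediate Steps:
7**2 - sqrt(-216 - 134) = 49 - sqrt(-350) = 49 - 5*I*sqrt(14)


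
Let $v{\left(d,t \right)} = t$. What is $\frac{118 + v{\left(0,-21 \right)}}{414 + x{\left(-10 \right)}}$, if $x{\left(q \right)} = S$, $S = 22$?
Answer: $\frac{97}{436} \approx 0.22248$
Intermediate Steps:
$x{\left(q \right)} = 22$
$\frac{118 + v{\left(0,-21 \right)}}{414 + x{\left(-10 \right)}} = \frac{118 - 21}{414 + 22} = \frac{97}{436}$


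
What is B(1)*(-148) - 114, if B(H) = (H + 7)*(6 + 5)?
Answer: -13138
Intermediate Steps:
B(H) = 77 + 11*H (B(H) = (7 + H)*11 = 77 + 11*H)
B(1)*(-148) - 114 = (77 + 11*1)*(-148) - 114 = (77 + 11)*(-148) - 114 = 88*(-148) - 114 = -13024 - 114 = -13138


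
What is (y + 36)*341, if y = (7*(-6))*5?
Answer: -59334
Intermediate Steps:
y = -210 (y = -42*5 = -210)
(y + 36)*341 = (-210 + 36)*341 = -174*341 = -59334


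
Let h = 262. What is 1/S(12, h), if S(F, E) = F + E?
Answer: 1/274 ≈ 0.0036496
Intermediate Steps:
S(F, E) = E + F
1/S(12, h) = 1/(262 + 12) = 1/274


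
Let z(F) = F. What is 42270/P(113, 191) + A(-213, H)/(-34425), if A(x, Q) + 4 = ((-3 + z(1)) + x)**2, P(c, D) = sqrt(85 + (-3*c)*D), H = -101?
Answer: -15407/11475 - 21135*I*sqrt(16166)/16166 ≈ -1.3427 - 166.23*I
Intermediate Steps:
P(c, D) = sqrt(85 - 3*D*c)
A(x, Q) = -4 + (-2 + x)**2 (A(x, Q) = -4 + ((-3 + 1) + x)**2 = -4 + (-2 + x)**2)
42270/P(113, 191) + A(-213, H)/(-34425) = 42270/(sqrt(85 - 3*191*113)) - 213*(-4 - 213)/(-34425) = 42270/(sqrt(85 - 64749)) - 213*(-217)*(-1/34425) = 42270/(sqrt(-64664)) + 46221*(-1/34425) = 42270/((2*I*sqrt(16166))) - 15407/11475 = 42270*(-I*sqrt(16166)/32332) - 15407/11475 = -21135*I*sqrt(16166)/16166 - 15407/11475 = -15407/11475 - 21135*I*sqrt(16166)/16166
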